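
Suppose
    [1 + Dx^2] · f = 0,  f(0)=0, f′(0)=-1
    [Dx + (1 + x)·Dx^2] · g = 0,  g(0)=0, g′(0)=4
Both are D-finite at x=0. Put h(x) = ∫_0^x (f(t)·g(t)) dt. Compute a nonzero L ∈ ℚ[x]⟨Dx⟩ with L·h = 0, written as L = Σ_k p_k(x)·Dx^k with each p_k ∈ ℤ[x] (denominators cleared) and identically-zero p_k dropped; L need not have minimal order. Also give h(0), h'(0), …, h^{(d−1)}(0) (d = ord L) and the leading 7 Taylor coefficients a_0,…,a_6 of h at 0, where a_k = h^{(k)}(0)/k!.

L = (-3 + 6·x + 19·x^2 + 16·x^3 + 4·x^4)·Dx + (4 + 20·x + 24·x^2 + 8·x^3)·Dx^2 + (20·x + 42·x^2 + 32·x^3 + 8·x^4)·Dx^3 + (4 + 20·x + 24·x^2 + 8·x^3)·Dx^4 + (3 + 14·x + 23·x^2 + 16·x^3 + 4·x^4)·Dx^5  (order 5).
h: a_k = 0, 0, 0, -4/3, 1/2, -2/15, 1/9, …
ICs: h(0) = 0, h′(0) = 0, h′′(0) = 0, h′′′(0) = -8, h′′′′(0) = 12.

f: a_k = 0, -1, 0, 1/6, 0, -1/120, 0, …
g: a_k = 0, 4, -2, 4/3, -1, 4/5, -2/3, …
h₀=f·g: eliminate ⇒ L₀, order ≤ 2·2.
h=∫₀ˣh₀: take L = L₀·Dx.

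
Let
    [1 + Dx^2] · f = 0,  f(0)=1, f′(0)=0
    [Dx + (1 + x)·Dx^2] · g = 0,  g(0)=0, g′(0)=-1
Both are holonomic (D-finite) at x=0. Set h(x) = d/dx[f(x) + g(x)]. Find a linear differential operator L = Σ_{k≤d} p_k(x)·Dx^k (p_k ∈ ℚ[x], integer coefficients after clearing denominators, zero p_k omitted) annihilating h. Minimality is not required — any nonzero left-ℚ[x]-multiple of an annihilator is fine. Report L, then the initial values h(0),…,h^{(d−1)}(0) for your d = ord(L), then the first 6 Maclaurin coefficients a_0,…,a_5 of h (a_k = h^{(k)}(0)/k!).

L = (7 + 2·x + x^2) + (3 + 5·x + 3·x^2 + x^3)·Dx + (7 + 2·x + x^2)·Dx^2 + (3 + 5·x + 3·x^2 + x^3)·Dx^3  (order 3).
h: a_k = -1, 0, -1, 7/6, -1, 119/120, …
ICs: h(0) = -1, h′(0) = 0, h′′(0) = -2.

f: a_k = 1, 0, -1/2, 0, 1/24, 0, …
g: a_k = 0, -1, 1/2, -1/3, 1/4, -1/5, …
Sum ⇒ L₀ = lclm(L_f,L_g) in ℚ(x)⟨Dx⟩.
h₀' ⇒ L via d/dx closure of L₀.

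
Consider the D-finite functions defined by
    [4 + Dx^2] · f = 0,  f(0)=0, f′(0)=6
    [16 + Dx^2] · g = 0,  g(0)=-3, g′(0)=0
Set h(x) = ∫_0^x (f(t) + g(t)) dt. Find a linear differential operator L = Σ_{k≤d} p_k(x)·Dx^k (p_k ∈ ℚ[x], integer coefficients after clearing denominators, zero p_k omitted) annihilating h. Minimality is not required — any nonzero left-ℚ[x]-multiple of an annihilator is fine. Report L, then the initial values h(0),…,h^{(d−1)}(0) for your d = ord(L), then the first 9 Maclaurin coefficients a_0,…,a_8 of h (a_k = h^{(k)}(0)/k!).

f: a_k = 0, 6, 0, -4, 0, 4/5, 0, -8/105, 0, …
g: a_k = -3, 0, 24, 0, -32, 0, 256/15, 0, -512/105, …
Weyl lclm of L_f,L_g ⇒ L₀ (ord ≤ 4).
∫: right-multiply L₀ by Dx.
L = 64·Dx + 20·Dx^3 + Dx^5  (order 5).
h: a_k = 0, -3, 3, 8, -1, -32/5, 2/15, 256/105, -1/105, …
ICs: h(0) = 0, h′(0) = -3, h′′(0) = 6, h′′′(0) = 48, h′′′′(0) = -24.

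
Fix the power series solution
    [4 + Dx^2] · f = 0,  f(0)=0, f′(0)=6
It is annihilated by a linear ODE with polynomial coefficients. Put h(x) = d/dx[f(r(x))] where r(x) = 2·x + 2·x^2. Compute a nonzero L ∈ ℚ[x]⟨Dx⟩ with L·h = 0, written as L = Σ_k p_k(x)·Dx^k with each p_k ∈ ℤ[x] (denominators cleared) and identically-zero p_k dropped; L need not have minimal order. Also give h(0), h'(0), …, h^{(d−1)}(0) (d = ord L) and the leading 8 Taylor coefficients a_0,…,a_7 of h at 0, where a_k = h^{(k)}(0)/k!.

L = (28 + 128·x + 384·x^2 + 512·x^3 + 256·x^4) + (-6 - 12·x)·Dx + (1 + 4·x + 4·x^2)·Dx^2  (order 2).
h: a_k = 12, 24, -96, -384, -352, 576, 25856/15, 22528/15, …
ICs: h(0) = 12, h′(0) = 24.

f: a_k = 0, 6, 0, -4, 0, 4/5, 0, -8/105, …
L₀ from L_f via x↦r, Dx↦r'^{-1}Dx.
Derive L from L₀ (diff closure).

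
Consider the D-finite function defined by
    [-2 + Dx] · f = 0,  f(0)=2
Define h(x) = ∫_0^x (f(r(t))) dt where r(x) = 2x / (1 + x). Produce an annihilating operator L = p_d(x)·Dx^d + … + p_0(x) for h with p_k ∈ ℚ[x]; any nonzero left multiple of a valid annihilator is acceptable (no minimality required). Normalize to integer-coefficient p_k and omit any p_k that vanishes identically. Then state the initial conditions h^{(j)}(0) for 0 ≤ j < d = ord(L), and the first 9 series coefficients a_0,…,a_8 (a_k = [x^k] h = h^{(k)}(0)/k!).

L = -4·Dx + (1 + 2·x + x^2)·Dx^2  (order 2).
h: a_k = 0, 2, 4, 8/3, -2/3, -8/15, 28/45, -88/315, -17/315, …
ICs: h(0) = 0, h′(0) = 2.

f: a_k = 2, 4, 4, 8/3, 4/3, 8/15, 8/45, 16/315, 4/315, …
L₀ from L_f via x↦r, Dx↦r'^{-1}Dx.
h=∫h₀ ⇒ L = L₀·Dx.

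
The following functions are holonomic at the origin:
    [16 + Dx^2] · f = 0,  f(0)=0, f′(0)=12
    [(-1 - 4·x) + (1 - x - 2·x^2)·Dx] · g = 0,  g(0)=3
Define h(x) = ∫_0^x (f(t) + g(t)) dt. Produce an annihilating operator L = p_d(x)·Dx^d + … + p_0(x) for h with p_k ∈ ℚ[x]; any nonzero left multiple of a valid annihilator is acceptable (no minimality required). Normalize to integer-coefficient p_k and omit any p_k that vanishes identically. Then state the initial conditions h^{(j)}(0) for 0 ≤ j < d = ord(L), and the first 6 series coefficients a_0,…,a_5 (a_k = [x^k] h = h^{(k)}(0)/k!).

L = (-368 - 1408·x + 256·x^2 - 512·x^3 - 2560·x^4 - 2048·x^5)·Dx + (176 - 336·x - 384·x^2 + 1024·x^3 + 384·x^4 - 1536·x^5 - 1024·x^6)·Dx^2 + (-23 - 88·x + 16·x^2 - 32·x^3 - 160·x^4 - 128·x^5)·Dx^3 + (11 - 21·x - 24·x^2 + 64·x^3 + 24·x^4 - 96·x^5 - 64·x^6)·Dx^4  (order 4).
h: a_k = 0, 3, 15/2, 3, -17/4, 33/5, …
ICs: h(0) = 0, h′(0) = 3, h′′(0) = 15, h′′′(0) = 18.

f: a_k = 0, 12, 0, -32, 0, 128/5, …
g: a_k = 3, 3, 9, 15, 33, 63, …
L₀ := lclm(L_f,L_g); ord L₀ ≤ 2+1.
Integrate: L := L₀·Dx.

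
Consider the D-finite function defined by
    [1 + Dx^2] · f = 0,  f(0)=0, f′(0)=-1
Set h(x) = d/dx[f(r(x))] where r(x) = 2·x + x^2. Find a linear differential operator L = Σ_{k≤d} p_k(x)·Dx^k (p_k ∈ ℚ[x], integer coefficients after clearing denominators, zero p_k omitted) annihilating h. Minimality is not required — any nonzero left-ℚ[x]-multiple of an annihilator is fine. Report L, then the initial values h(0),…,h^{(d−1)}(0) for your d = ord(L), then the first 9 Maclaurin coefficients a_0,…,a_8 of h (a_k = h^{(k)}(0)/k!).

L = (7 + 16·x + 24·x^2 + 16·x^3 + 4·x^4) + (-3 - 3·x)·Dx + (1 + 2·x + x^2)·Dx^2  (order 2).
h: a_k = -2, -2, 4, 8, 11/3, -3, -202/45, -88/45, 551/1260, …
ICs: h(0) = -2, h′(0) = -2.

f: a_k = 0, -1, 0, 1/6, 0, -1/120, 0, 1/5040, 0, …
Substitute x→r, Dx→(1/r')Dx; clear ⇒ L₀.
Differentiate: ansatz ord ≤ ord L₀ ⇒ L.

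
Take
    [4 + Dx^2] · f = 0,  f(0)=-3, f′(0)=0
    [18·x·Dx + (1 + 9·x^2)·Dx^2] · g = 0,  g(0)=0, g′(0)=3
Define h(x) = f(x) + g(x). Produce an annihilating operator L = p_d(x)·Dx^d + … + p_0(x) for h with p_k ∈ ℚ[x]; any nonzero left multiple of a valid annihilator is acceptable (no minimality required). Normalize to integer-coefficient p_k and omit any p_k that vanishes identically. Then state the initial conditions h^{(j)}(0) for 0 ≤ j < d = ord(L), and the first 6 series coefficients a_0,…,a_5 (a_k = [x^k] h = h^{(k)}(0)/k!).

f: a_k = -3, 0, 6, 0, -2, 0, …
g: a_k = 0, 3, 0, -9, 0, 243/5, …
Sum ⇒ L₀ = lclm(L_f,L_g) in ℚ(x)⟨Dx⟩.
L = (-3744·x + 37584·x^3 + 11664·x^5)·Dx + (-28 + 864·x^2 + 10692·x^4 + 5832·x^6)·Dx^2 + (-936·x + 9396·x^3 + 2916·x^5)·Dx^3 + (-7 + 216·x^2 + 2673·x^4 + 1458·x^6)·Dx^4  (order 4).
h: a_k = -3, 3, 6, -9, -2, 243/5, …
ICs: h(0) = -3, h′(0) = 3, h′′(0) = 12, h′′′(0) = -54.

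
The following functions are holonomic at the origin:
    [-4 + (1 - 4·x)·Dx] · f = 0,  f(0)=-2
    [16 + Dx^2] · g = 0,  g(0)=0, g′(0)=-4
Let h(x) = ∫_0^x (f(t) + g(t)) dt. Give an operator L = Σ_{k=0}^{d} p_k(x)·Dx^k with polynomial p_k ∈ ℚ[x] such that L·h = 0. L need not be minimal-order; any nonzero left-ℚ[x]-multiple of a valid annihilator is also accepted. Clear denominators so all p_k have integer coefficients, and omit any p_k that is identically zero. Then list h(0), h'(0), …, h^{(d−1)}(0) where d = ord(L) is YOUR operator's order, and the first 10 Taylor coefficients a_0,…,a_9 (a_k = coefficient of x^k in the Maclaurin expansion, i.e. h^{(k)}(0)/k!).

f: a_k = -2, -8, -32, -128, -512, -2048, -8192, -32768, -131072, -524288, …
g: a_k = 0, -4, 0, 32/3, 0, -128/15, 0, 1024/315, 0, -2048/2835, …
L₀ := lclm(L_f,L_g); ord L₀ ≤ 1+2.
h=∫₀ˣh₀: take L = L₀·Dx.
L = (448 - 512·x + 1024·x^2)·Dx + (-48 + 320·x - 768·x^2 + 1024·x^3)·Dx^2 + (28 - 32·x + 64·x^2)·Dx^3 + (-3 + 20·x - 48·x^2 + 64·x^3)·Dx^4  (order 4).
h: a_k = 0, -2, -6, -32/3, -88/3, -512/5, -15424/45, -8192/7, -1290112/315, -131072/9, …
ICs: h(0) = 0, h′(0) = -2, h′′(0) = -12, h′′′(0) = -64.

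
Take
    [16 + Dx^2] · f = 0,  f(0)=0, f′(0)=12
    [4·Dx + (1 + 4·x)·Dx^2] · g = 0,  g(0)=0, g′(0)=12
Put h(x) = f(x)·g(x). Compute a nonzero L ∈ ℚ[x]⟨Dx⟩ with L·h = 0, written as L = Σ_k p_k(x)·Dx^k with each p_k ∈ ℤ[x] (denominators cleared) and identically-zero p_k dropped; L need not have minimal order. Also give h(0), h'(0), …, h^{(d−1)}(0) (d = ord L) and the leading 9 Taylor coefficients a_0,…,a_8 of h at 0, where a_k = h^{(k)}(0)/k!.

f: a_k = 0, 12, 0, -32, 0, 128/5, 0, -1024/105, 0, …
g: a_k = 0, 12, -24, 64, -192, 3072/5, -2048, 49152/7, -24576, …
L₀ := L_f ⊗_s L_g (sym. prod.), ord ≤ 4.
L = (-768 + 6144·x + 77824·x^2 + 262144·x^3 + 262144·x^4) + (256 + 5120·x + 24576·x^2 + 32768·x^3)·Dx + (1280·x + 10752·x^2 + 32768·x^3 + 32768·x^4)·Dx^2 + (16 + 320·x + 1536·x^2 + 2048·x^3)·Dx^3 + (3 + 56·x + 368·x^2 + 1024·x^3 + 1024·x^4)·Dx^4  (order 4).
h: a_k = 0, 0, 144, -288, 384, -1536, 5632, -95232/5, 462848/7, …
ICs: h(0) = 0, h′(0) = 0, h′′(0) = 288, h′′′(0) = -1728.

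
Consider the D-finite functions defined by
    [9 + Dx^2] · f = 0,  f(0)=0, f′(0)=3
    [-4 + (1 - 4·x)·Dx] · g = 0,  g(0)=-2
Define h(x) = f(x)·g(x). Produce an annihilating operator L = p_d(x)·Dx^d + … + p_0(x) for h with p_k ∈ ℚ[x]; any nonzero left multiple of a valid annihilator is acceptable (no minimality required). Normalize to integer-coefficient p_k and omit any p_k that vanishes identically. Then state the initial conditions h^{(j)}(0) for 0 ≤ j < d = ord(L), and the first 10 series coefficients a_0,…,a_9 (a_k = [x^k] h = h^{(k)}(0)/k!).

L = (-9 + 36·x) + 8·Dx + (-1 + 4·x)·Dx^2  (order 2).
h: a_k = 0, -6, -24, -87, -348, -27921/20, -27921/5, -6254061/280, -6254061/70, -800520051/2240, …
ICs: h(0) = 0, h′(0) = -6.

f: a_k = 0, 3, 0, -9/2, 0, 81/40, 0, -243/560, 0, 243/4480, …
g: a_k = -2, -8, -32, -128, -512, -2048, -8192, -32768, -131072, -524288, …
h₀=f·g: eliminate ⇒ L₀, order ≤ 2·1.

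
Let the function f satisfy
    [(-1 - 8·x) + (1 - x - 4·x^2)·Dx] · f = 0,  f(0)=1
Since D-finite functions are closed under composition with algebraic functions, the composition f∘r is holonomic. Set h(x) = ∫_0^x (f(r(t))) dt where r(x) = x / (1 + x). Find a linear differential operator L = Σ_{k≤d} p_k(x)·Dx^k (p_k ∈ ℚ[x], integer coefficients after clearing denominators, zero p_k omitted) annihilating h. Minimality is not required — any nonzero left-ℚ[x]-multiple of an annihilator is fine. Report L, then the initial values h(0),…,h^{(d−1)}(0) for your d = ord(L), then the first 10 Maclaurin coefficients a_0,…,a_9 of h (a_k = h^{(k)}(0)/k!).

L = (1 + 9·x)·Dx + (-1 - 2·x + 3·x^2 + 4·x^3)·Dx^2  (order 2).
h: a_k = 0, 1, 1/2, 4/3, 0, 16/5, -8/3, 80/7, -18, 464/9, …
ICs: h(0) = 0, h′(0) = 1.

f: a_k = 1, 1, 5, 9, 29, 65, 181, 441, 1165, 2929, …
f∘r: x↦r, Dx↦Dx/r' in L_f ⇒ L₀.
h=∫h₀ ⇒ L = L₀·Dx.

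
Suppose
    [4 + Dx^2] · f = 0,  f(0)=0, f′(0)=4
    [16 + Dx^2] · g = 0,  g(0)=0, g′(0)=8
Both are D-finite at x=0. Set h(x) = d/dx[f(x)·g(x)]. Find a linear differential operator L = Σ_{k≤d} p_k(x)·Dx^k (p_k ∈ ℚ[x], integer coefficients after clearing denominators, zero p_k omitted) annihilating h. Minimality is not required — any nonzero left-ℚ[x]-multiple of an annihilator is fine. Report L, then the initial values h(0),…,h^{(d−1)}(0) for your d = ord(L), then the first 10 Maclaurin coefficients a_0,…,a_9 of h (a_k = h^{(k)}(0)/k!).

f: a_k = 0, 4, 0, -8/3, 0, 8/15, 0, -16/315, 0, 8/2835, …
g: a_k = 0, 8, 0, -64/3, 0, 256/15, 0, -2048/315, 0, 4096/2835, …
Sym-product of L_f,L_g gives L₀ (≤ ord 4).
h=h₀': d/dx-closure on L₀ ⇒ L.
L = 144 + 40·Dx^2 + Dx^4  (order 4).
h: a_k = 0, 64, 0, -1280/3, 0, 11648/15, 0, -41984/63, 0, 944768/2835, …
ICs: h(0) = 0, h′(0) = 64, h′′(0) = 0, h′′′(0) = -2560.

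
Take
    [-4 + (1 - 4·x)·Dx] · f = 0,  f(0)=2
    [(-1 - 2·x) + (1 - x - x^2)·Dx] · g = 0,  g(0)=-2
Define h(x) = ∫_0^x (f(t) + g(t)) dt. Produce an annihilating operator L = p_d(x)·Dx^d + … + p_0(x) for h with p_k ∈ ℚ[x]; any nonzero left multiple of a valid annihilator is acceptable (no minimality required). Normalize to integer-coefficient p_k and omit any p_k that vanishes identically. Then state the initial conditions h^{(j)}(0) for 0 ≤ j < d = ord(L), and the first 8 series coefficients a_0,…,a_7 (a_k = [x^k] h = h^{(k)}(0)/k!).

L = (-16 - 72·x + 24·x^2 - 32·x^3)·Dx + (28 - 38·x - 54·x^2 + 16·x^3 - 64·x^4)·Dx^2 + (-3 + 17·x - 23·x^2 + 14·x^3 - 4·x^4 - 16·x^5)·Dx^3  (order 3).
h: a_k = 0, 0, 3, 28/3, 61/2, 502/5, 1016/3, 8166/7, …
ICs: h(0) = 0, h′(0) = 0, h′′(0) = 6.

f: a_k = 2, 8, 32, 128, 512, 2048, 8192, 32768, …
g: a_k = -2, -2, -4, -6, -10, -16, -26, -42, …
h₀=f+g: left-lcm gives L₀, ord ≤ 2.
h=∫₀ˣh₀: take L = L₀·Dx.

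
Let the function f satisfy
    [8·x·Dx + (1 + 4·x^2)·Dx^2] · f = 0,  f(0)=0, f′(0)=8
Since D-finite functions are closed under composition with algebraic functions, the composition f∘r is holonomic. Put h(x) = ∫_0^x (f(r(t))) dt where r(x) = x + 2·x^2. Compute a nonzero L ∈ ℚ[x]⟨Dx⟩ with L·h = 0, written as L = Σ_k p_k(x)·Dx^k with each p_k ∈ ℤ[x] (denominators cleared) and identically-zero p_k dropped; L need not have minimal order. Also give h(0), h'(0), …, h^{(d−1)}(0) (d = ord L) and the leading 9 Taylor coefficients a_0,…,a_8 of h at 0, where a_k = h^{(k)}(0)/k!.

L = (-4 + 8·x + 64·x^2 + 192·x^3 + 192·x^4)·Dx^2 + (1 + 4·x + 4·x^2 + 32·x^3 + 80·x^4 + 64·x^5)·Dx^3  (order 3).
h: a_k = 0, 0, 4, 16/3, -8/3, -64/5, -256/15, 512/21, 832/7, …
ICs: h(0) = 0, h′(0) = 0, h′′(0) = 8.

f: a_k = 0, 8, 0, -32/3, 0, 128/5, 0, -512/7, 0, …
Change of var in L_f (x↦r) gives L₀.
Integrate: L := L₀·Dx.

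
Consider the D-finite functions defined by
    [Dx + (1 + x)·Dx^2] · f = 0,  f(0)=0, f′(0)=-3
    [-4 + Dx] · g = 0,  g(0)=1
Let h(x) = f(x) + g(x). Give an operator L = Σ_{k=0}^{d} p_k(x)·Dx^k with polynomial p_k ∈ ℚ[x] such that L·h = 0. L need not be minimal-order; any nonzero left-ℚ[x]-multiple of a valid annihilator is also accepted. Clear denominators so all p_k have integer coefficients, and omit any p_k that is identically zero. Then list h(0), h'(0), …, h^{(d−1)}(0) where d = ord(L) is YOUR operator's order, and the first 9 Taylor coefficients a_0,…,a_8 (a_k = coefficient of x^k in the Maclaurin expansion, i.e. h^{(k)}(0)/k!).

L = (-24 - 16·x)·Dx + (-14 - 32·x - 16·x^2)·Dx^2 + (5 + 9·x + 4·x^2)·Dx^3  (order 3).
h: a_k = 1, 1, 19/2, 29/3, 137/12, 119/15, 557/90, 127/45, 5041/2520, …
ICs: h(0) = 1, h′(0) = 1, h′′(0) = 19.

f: a_k = 0, -3, 3/2, -1, 3/4, -3/5, 1/2, -3/7, 3/8, …
g: a_k = 1, 4, 8, 32/3, 32/3, 128/15, 256/45, 1024/315, 512/315, …
Weyl lclm of L_f,L_g ⇒ L₀ (ord ≤ 3).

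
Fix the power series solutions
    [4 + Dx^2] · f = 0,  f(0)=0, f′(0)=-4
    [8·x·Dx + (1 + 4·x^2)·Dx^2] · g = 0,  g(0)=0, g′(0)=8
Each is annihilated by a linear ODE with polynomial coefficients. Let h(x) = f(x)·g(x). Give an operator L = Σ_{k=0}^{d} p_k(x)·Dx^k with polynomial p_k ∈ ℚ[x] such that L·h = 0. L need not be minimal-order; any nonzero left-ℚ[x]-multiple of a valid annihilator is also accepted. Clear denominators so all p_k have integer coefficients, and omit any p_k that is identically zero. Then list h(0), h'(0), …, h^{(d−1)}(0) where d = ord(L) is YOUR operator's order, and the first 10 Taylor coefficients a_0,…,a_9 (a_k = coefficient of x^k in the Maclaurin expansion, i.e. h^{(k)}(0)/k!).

L = (80 + 832·x^2 + 1408·x^4 + 2048·x^6 + 2048·x^8) + (96·x + 640·x^3 + 1536·x^5 + 2048·x^7)·Dx + (24 + 256·x^2 + 576·x^4 + 1024·x^6 + 1024·x^8)·Dx^2 + (24·x + 160·x^3 + 384·x^5 + 512·x^7)·Dx^3 + (1 + 12·x^2 + 56·x^4 + 128·x^6 + 128·x^8)·Dx^4  (order 4).
h: a_k = 0, 0, -32, 0, 64, 0, -1216/9, 0, 5504/15, 0, …
ICs: h(0) = 0, h′(0) = 0, h′′(0) = -64, h′′′(0) = 0.

f: a_k = 0, -4, 0, 8/3, 0, -8/15, 0, 16/315, 0, -8/2835, …
g: a_k = 0, 8, 0, -32/3, 0, 128/5, 0, -512/7, 0, 2048/9, …
h₀=f·g: eliminate ⇒ L₀, order ≤ 2·2.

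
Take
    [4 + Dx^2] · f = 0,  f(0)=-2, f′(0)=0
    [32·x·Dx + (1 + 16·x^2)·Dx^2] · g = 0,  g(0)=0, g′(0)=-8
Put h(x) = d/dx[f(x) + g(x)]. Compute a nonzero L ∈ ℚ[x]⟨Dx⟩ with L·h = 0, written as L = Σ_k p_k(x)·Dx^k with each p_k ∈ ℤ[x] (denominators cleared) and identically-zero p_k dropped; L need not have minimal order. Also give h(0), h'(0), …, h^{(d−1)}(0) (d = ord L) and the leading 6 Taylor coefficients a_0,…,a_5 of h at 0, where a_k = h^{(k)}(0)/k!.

L = (-6016·x + 102400·x^3 + 32768·x^5) + (-28 + 1216·x^2 + 27648·x^4 + 16384·x^6)·Dx + (-1504·x + 25600·x^3 + 8192·x^5)·Dx^2 + (-7 + 304·x^2 + 6912·x^4 + 4096·x^6)·Dx^3  (order 3).
h: a_k = -8, 8, 128, -16/3, -2048, 16/15, …
ICs: h(0) = -8, h′(0) = 8, h′′(0) = 256.

f: a_k = -2, 0, 4, 0, -4/3, 0, …
g: a_k = 0, -8, 0, 128/3, 0, -2048/5, …
Sum ⇒ L₀ = lclm(L_f,L_g) in ℚ(x)⟨Dx⟩.
Differentiate: ansatz ord ≤ ord L₀ ⇒ L.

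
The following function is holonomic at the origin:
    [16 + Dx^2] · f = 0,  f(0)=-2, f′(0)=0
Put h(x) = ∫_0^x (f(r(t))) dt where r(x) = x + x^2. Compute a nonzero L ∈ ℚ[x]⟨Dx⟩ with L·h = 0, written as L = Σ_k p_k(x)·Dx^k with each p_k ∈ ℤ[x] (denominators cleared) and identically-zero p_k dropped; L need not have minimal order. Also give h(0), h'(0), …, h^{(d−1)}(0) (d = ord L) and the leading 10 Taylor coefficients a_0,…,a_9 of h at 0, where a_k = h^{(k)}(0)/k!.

f: a_k = -2, 0, 16, 0, -64/3, 0, 512/45, 0, -1024/315, 0, …
Substitute x→r, Dx→(1/r')Dx; clear ⇒ L₀.
h=∫h₀ ⇒ L = L₀·Dx.
L = (16 + 96·x + 192·x^2 + 128·x^3)·Dx - 2·Dx^2 + (1 + 2·x)·Dx^3  (order 3).
h: a_k = 0, -2, 0, 16/3, 8, -16/15, -128/9, -5248/315, -32/15, 46016/2835, …
ICs: h(0) = 0, h′(0) = -2, h′′(0) = 0.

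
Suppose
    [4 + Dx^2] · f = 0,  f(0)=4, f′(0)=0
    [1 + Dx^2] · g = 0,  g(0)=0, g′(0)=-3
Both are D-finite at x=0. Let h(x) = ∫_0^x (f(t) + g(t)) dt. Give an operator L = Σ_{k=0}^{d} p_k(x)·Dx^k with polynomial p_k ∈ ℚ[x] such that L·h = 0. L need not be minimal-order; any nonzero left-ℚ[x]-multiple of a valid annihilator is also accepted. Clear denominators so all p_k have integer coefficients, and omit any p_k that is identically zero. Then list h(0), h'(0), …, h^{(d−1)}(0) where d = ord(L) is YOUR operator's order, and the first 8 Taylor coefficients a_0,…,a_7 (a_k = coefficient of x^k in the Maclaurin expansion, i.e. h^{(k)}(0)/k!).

f: a_k = 4, 0, -8, 0, 8/3, 0, -16/45, 0, …
g: a_k = 0, -3, 0, 1/2, 0, -1/40, 0, 1/1680, …
Sum ⇒ L₀ = lclm(L_f,L_g) in ℚ(x)⟨Dx⟩.
Integrate: L := L₀·Dx.
L = 4·Dx + 5·Dx^3 + Dx^5  (order 5).
h: a_k = 0, 4, -3/2, -8/3, 1/8, 8/15, -1/240, -16/315, …
ICs: h(0) = 0, h′(0) = 4, h′′(0) = -3, h′′′(0) = -16, h′′′′(0) = 3.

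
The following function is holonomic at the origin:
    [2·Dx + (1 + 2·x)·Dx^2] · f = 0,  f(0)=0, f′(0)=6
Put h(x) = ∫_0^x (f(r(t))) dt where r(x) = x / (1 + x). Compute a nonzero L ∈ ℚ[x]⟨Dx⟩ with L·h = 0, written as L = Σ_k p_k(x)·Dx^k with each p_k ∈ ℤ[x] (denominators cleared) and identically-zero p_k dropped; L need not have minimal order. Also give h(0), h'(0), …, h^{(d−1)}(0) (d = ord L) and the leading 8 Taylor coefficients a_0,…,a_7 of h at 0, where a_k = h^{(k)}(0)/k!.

f: a_k = 0, 6, -6, 8, -12, 96/5, -32, 384/7, …
h₀=f(r): pull back L_f along r ⇒ L₀.
Integrate: L := L₀·Dx.
L = (4 + 6·x)·Dx^2 + (1 + 4·x + 3·x^2)·Dx^3  (order 3).
h: a_k = 0, 0, 3, -4, 13/2, -12, 121/5, -52, …
ICs: h(0) = 0, h′(0) = 0, h′′(0) = 6.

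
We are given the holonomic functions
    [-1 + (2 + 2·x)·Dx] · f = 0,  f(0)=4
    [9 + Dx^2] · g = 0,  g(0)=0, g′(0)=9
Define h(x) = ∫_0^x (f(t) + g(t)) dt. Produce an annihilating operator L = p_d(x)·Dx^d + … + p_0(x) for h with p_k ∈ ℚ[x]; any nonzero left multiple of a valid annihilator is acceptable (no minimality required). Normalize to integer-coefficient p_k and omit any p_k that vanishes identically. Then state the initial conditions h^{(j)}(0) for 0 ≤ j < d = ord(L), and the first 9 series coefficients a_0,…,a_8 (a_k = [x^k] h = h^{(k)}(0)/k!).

L = (-351 - 648·x - 324·x^2)·Dx + (630 + 1926·x + 1944·x^2 + 648·x^3)·Dx^2 + (-39 - 72·x - 36·x^2)·Dx^3 + (70 + 214·x + 216·x^2 + 72·x^3)·Dx^4  (order 4).
h: a_k = 0, 4, 11/2, -1/6, -53/16, -1/32, 1979/1920, -3/256, -22173/143360, …
ICs: h(0) = 0, h′(0) = 4, h′′(0) = 11, h′′′(0) = -1.

f: a_k = 4, 2, -1/2, 1/4, -5/32, 7/64, -21/256, 33/512, -429/8192, …
g: a_k = 0, 9, 0, -27/2, 0, 243/40, 0, -729/560, 0, …
Weyl lclm of L_f,L_g ⇒ L₀ (ord ≤ 3).
Integrate: L := L₀·Dx.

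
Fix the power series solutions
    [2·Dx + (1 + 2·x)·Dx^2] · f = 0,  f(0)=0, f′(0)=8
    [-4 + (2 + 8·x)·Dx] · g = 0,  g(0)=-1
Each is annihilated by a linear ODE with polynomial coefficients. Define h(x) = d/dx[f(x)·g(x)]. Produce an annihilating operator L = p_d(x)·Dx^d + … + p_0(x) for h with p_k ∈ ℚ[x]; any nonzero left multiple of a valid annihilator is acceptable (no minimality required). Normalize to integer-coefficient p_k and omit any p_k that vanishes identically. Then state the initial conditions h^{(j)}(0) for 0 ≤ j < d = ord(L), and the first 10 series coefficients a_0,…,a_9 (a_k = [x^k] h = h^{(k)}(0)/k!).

L = (2 + 16·x + 8·x^2) + (7 + 54·x + 120·x^2 + 64·x^3)·Dx + (1 + 11·x + 42·x^2 + 64·x^3 + 32·x^4)·Dx^2  (order 2).
h: a_k = -8, -16, 64, -640/3, 2096/3, -11616/5, 39552/5, -965632/35, 688048/7, -22454176/63, …
ICs: h(0) = -8, h′(0) = -16.

f: a_k = 0, 8, -8, 32/3, -16, 128/5, -128/3, 512/7, -128, 2048/9, …
g: a_k = -1, -2, 2, -4, 10, -28, 84, -264, 858, -2860, …
f·g: L₀ = L_f ⊗_s L_g, ord ≤ 2·1.
Differentiate: ansatz ord ≤ ord L₀ ⇒ L.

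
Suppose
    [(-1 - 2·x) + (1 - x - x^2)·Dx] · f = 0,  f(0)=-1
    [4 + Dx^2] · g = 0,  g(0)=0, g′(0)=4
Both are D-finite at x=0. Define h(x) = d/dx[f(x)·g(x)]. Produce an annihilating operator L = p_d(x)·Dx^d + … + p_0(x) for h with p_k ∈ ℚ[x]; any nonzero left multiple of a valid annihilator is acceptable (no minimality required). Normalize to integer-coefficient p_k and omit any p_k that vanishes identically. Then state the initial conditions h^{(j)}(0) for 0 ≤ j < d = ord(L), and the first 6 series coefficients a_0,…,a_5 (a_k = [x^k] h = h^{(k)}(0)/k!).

L = (-6 - 16·x - 8·x^2 + 16·x^3 + 8·x^4) + (-1 + 2·x + 12·x^2 + 8·x^3)·Dx + (1 - 3·x - x^2 + 4·x^3 + 2·x^4)·Dx^2  (order 2).
h: a_k = -4, -8, -16, -112/3, -76, -736/5, …
ICs: h(0) = -4, h′(0) = -8.

f: a_k = -1, -1, -2, -3, -5, -8, …
g: a_k = 0, 4, 0, -8/3, 0, 8/15, …
Product ⇒ symmetric product L₀, ord ≤ 2.
h₀' ⇒ L via d/dx closure of L₀.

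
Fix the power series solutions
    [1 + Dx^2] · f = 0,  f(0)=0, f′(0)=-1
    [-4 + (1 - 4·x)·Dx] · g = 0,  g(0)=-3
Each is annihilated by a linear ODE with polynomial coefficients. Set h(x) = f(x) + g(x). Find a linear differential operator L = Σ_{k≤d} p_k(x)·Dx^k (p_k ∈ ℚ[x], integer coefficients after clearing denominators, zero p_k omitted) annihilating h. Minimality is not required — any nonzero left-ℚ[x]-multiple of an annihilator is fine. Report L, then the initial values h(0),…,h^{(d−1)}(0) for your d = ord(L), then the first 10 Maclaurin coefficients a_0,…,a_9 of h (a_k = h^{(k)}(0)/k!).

f: a_k = 0, -1, 0, 1/6, 0, -1/120, 0, 1/5040, 0, -1/362880, …
g: a_k = -3, -12, -48, -192, -768, -3072, -12288, -49152, -196608, -786432, …
Weyl lclm of L_f,L_g ⇒ L₀ (ord ≤ 3).
L = (-388 + 32·x - 64·x^2) + (33 - 140·x + 48·x^2 - 64·x^3)·Dx + (-388 + 32·x - 64·x^2)·Dx^2 + (33 - 140·x + 48·x^2 - 64·x^3)·Dx^3  (order 3).
h: a_k = -3, -13, -48, -1151/6, -768, -368641/120, -12288, -247726079/5040, -196608, -285380444161/362880, …
ICs: h(0) = -3, h′(0) = -13, h′′(0) = -96.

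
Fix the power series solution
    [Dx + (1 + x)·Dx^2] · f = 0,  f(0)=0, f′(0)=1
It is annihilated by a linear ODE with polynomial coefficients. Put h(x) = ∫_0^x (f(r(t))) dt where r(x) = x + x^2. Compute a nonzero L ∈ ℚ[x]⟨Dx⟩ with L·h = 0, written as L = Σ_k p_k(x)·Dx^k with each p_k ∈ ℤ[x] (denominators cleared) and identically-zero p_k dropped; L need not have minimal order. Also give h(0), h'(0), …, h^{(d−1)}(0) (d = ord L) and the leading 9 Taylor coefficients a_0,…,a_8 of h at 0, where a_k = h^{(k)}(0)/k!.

L = (-1 + 2·x + 2·x^2)·Dx^2 + (1 + 3·x + 3·x^2 + 2·x^3)·Dx^3  (order 3).
h: a_k = 0, 0, 1/2, 1/6, -1/6, 1/20, 1/30, -1/21, 1/56, …
ICs: h(0) = 0, h′(0) = 0, h′′(0) = 1.

f: a_k = 0, 1, -1/2, 1/3, -1/4, 1/5, -1/6, 1/7, -1/8, …
L₀ from L_f via x↦r, Dx↦r'^{-1}Dx.
Integrate: L := L₀·Dx.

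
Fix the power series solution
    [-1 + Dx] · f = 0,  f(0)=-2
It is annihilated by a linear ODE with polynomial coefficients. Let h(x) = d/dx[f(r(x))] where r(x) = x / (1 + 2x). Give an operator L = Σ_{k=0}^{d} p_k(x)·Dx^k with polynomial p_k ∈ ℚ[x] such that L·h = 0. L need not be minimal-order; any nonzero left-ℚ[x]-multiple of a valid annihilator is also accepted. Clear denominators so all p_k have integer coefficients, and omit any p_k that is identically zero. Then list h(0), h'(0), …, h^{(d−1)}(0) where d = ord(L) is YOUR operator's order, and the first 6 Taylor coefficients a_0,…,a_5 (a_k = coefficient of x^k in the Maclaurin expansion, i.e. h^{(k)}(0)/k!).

L = (-3 - 8·x) + (-1 - 4·x - 4·x^2)·Dx  (order 1).
h: a_k = -2, 6, -13, 71/3, -147/4, 2699/60, …
ICs: h(0) = -2.

f: a_k = -2, -2, -1, -1/3, -1/12, -1/60, …
L₀ from L_f via x↦r, Dx↦r'^{-1}Dx.
h=h₀': d/dx-closure on L₀ ⇒ L.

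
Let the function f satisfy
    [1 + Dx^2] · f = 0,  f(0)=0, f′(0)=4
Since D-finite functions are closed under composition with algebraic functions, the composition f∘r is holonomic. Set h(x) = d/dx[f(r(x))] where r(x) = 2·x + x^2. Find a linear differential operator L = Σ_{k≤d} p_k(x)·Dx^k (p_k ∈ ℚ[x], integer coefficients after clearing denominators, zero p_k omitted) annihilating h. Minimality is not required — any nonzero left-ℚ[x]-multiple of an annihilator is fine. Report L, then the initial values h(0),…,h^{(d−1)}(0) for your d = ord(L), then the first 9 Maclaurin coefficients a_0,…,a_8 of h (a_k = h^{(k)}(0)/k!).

f: a_k = 0, 4, 0, -2/3, 0, 1/30, 0, -1/1260, 0, …
h₀=f(r): pull back L_f along r ⇒ L₀.
Differentiate: ansatz ord ≤ ord L₀ ⇒ L.
L = (7 + 16·x + 24·x^2 + 16·x^3 + 4·x^4) + (-3 - 3·x)·Dx + (1 + 2·x + x^2)·Dx^2  (order 2).
h: a_k = 8, 8, -16, -32, -44/3, 12, 808/45, 352/45, -551/315, …
ICs: h(0) = 8, h′(0) = 8.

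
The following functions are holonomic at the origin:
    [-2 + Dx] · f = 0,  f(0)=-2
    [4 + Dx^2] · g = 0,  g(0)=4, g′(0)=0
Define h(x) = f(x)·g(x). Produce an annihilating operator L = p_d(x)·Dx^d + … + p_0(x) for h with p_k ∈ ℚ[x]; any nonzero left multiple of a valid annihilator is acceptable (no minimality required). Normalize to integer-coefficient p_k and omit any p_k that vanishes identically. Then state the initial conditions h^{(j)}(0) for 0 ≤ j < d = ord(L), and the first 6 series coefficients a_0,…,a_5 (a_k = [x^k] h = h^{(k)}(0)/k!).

L = 8 - 4·Dx + Dx^2  (order 2).
h: a_k = -8, -16, 0, 64/3, 64/3, 128/15, …
ICs: h(0) = -8, h′(0) = -16.

f: a_k = -2, -4, -4, -8/3, -4/3, -8/15, …
g: a_k = 4, 0, -8, 0, 8/3, 0, …
Product ⇒ symmetric product L₀, ord ≤ 2.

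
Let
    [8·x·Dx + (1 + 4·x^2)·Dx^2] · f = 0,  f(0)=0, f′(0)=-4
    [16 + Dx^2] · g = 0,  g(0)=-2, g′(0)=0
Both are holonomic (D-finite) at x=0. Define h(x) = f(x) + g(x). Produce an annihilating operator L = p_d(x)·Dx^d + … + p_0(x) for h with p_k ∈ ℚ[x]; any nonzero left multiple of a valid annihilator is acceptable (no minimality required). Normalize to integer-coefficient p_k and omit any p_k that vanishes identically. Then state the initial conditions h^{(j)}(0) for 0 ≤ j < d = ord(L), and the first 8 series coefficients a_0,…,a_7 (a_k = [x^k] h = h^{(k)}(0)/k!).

L = (-512·x + 5120·x^3 + 4096·x^5)·Dx + (16 + 512·x^2 + 2304·x^4 + 2048·x^6)·Dx^2 + (-32·x + 320·x^3 + 256·x^5)·Dx^3 + (1 + 32·x^2 + 144·x^4 + 128·x^6)·Dx^4  (order 4).
h: a_k = -2, -4, 16, 16/3, -64/3, -64/5, 512/45, 256/7, …
ICs: h(0) = -2, h′(0) = -4, h′′(0) = 32, h′′′(0) = 32.

f: a_k = 0, -4, 0, 16/3, 0, -64/5, 0, 256/7, …
g: a_k = -2, 0, 16, 0, -64/3, 0, 512/45, 0, …
h₀=f+g: left-lcm gives L₀, ord ≤ 4.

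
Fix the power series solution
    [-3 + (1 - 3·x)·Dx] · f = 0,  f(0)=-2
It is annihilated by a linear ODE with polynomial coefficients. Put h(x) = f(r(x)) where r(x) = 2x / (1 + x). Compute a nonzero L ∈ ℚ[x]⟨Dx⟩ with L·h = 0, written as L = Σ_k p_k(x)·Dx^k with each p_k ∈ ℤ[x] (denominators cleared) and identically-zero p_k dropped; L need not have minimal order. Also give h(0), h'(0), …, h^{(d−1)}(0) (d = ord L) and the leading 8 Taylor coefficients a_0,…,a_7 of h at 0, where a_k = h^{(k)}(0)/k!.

f: a_k = -2, -6, -18, -54, -162, -486, -1458, -4374, …
L₀ from L_f via x↦r, Dx↦r'^{-1}Dx.
L = 6 + (-1 + 4·x + 5·x^2)·Dx  (order 1).
h: a_k = -2, -12, -60, -300, -1500, -7500, -37500, -187500, …
ICs: h(0) = -2.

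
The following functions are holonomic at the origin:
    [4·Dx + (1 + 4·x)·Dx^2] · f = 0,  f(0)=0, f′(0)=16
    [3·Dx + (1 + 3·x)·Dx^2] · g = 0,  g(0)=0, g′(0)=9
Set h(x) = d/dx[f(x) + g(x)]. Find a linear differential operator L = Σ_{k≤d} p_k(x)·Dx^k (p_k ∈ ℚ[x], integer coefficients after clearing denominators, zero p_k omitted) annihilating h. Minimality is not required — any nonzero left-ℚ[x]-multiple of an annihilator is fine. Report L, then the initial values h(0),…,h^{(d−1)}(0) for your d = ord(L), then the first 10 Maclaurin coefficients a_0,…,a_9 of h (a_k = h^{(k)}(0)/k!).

L = 24 + (14 + 48·x)·Dx + (1 + 7·x + 12·x^2)·Dx^2  (order 2).
h: a_k = 25, -91, 337, -1267, 4825, -18571, 72097, -281827, 1107625, -4371451, …
ICs: h(0) = 25, h′(0) = -91.

f: a_k = 0, 16, -32, 256/3, -256, 4096/5, -8192/3, 65536/7, -32768, 1048576/9, …
g: a_k = 0, 9, -27/2, 27, -243/4, 729/5, -729/2, 6561/7, -19683/8, 6561, …
Weyl lclm of L_f,L_g ⇒ L₀ (ord ≤ 4).
Differentiate: ansatz ord ≤ ord L₀ ⇒ L.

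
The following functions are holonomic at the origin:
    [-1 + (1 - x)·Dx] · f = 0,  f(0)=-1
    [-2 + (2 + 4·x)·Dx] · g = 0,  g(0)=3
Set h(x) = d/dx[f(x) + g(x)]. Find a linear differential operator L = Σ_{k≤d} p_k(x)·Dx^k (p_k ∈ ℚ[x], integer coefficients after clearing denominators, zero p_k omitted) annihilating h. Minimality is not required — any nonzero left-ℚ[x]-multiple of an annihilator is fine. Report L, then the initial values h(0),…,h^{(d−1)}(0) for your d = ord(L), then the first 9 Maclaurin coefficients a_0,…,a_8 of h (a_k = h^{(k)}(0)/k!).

f: a_k = -1, -1, -1, -1, -1, -1, -1, -1, -1, …
g: a_k = 3, 3, -3/2, 3/2, -15/8, 21/8, -63/16, 99/16, -1287/128, …
f+g: L₀ = lclm(L_f,L_g), ord ≤ 1+1.
h₀' ⇒ L via d/dx closure of L₀.
L = (-4 - 2·x) + (-1 - 10·x - 7·x^2)·Dx + (1 + 2·x - x^2 - 2·x^3)·Dx^2  (order 2).
h: a_k = 2, -5, 3/2, -23/2, 65/8, -237/8, 581/16, -1415/16, 18153/128, …
ICs: h(0) = 2, h′(0) = -5.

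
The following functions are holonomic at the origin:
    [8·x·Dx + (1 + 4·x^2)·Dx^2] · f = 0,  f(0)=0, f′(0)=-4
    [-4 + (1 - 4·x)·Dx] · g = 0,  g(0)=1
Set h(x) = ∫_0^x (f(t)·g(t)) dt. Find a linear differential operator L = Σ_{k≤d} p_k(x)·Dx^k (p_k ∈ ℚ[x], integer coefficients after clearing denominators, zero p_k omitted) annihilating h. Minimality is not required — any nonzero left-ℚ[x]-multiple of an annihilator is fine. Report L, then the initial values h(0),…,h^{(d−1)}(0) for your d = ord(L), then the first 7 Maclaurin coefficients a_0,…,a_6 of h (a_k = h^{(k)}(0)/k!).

L = 32·x·Dx + (8 - 8·x + 64·x^2)·Dx^2 + (-1 + 4·x - 4·x^2 + 16·x^3)·Dx^3  (order 3).
h: a_k = 0, 0, -2, -16/3, -44/3, -704/15, -7136/45, …
ICs: h(0) = 0, h′(0) = 0, h′′(0) = -4.

f: a_k = 0, -4, 0, 16/3, 0, -64/5, 0, …
g: a_k = 1, 4, 16, 64, 256, 1024, 4096, …
Sym-product of L_f,L_g gives L₀ (≤ ord 2).
∫: right-multiply L₀ by Dx.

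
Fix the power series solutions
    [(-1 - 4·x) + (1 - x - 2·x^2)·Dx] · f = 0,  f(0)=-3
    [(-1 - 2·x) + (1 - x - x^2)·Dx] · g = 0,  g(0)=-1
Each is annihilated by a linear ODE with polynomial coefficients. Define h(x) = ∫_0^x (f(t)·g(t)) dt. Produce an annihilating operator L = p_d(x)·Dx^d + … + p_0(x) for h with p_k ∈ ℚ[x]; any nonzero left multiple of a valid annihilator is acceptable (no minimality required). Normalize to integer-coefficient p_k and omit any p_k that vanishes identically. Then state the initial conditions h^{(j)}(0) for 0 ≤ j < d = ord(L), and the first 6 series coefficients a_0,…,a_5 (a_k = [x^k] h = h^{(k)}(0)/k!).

L = (-2 - 4·x + 9·x^2 + 8·x^3)·Dx + (1 - 2·x - 2·x^2 + 3·x^3 + 2·x^4)·Dx^2  (order 2).
h: a_k = 0, 3, 3, 6, 39/4, 18, …
ICs: h(0) = 0, h′(0) = 3.

f: a_k = -3, -3, -9, -15, -33, -63, …
g: a_k = -1, -1, -2, -3, -5, -8, …
L₀ := L_f ⊗_s L_g (sym. prod.), ord ≤ 1.
∫: right-multiply L₀ by Dx.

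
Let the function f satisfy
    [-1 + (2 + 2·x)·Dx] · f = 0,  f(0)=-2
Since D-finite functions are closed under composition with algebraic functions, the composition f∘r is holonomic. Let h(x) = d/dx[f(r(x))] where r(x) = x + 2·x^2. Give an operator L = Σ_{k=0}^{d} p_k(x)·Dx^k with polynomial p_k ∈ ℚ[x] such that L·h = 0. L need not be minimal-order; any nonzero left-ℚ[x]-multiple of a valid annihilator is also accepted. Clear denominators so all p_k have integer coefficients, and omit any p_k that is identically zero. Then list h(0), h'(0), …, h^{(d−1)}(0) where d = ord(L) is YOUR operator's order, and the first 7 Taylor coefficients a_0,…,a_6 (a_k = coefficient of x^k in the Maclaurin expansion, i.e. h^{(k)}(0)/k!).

f: a_k = -2, -1, 1/4, -1/8, 5/64, -7/128, 21/512, …
Change of var in L_f (x↦r) gives L₀.
Derive L from L₀ (diff closure).
L = 7 + (-2 - 10·x - 12·x^2 - 16·x^3)·Dx  (order 1).
h: a_k = -1, -7/2, 21/8, 21/16, -595/128, 567/256, 5537/1024, …
ICs: h(0) = -1.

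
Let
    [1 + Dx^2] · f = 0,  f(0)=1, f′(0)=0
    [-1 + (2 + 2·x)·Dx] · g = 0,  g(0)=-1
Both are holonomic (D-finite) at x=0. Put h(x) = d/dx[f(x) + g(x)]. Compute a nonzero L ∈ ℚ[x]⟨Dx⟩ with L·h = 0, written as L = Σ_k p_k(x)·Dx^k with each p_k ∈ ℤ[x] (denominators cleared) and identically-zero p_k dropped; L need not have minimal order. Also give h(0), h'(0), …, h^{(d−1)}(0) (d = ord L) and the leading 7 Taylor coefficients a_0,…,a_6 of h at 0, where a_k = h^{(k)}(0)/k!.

L = (-19 - 8·x - 4·x^2) + (-14 - 30·x - 24·x^2 - 8·x^3)·Dx + (-19 - 8·x - 4·x^2)·Dx^2 + (-14 - 30·x - 24·x^2 - 8·x^3)·Dx^3  (order 3).
h: a_k = -1/2, -3/4, -3/16, 31/96, -35/256, 881/7680, -231/2048, …
ICs: h(0) = -1/2, h′(0) = -3/4, h′′(0) = -3/8.

f: a_k = 1, 0, -1/2, 0, 1/24, 0, -1/720, …
g: a_k = -1, -1/2, 1/8, -1/16, 5/128, -7/256, 21/1024, …
L₀ := lclm(L_f,L_g); ord L₀ ≤ 2+1.
Derive L from L₀ (diff closure).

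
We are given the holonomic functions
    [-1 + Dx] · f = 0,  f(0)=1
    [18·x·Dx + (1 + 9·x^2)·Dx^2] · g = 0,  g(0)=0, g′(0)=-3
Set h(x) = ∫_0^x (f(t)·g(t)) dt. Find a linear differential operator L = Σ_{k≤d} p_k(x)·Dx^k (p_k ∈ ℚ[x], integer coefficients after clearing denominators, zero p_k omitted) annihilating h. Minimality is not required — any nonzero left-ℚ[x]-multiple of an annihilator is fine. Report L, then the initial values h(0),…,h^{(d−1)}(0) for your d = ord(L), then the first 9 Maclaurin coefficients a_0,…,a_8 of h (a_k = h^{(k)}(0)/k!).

f: a_k = 1, 1, 1/2, 1/6, 1/24, 1/120, 1/720, 1/5040, 1/40320, …
g: a_k = 0, -3, 0, 9, 0, -243/5, 0, 2187/7, 0, …
L₀ := L_f ⊗_s L_g (sym. prod.), ord ≤ 2.
∫: right-multiply L₀ by Dx.
L = (1 - 18·x + 9·x^2)·Dx + (-2 + 18·x - 18·x^2)·Dx^2 + (1 + 9·x^2)·Dx^3  (order 3).
h: a_k = 0, 0, -3/2, -1, 15/8, 17/10, -1769/240, -377/56, 484679/13440, …
ICs: h(0) = 0, h′(0) = 0, h′′(0) = -3.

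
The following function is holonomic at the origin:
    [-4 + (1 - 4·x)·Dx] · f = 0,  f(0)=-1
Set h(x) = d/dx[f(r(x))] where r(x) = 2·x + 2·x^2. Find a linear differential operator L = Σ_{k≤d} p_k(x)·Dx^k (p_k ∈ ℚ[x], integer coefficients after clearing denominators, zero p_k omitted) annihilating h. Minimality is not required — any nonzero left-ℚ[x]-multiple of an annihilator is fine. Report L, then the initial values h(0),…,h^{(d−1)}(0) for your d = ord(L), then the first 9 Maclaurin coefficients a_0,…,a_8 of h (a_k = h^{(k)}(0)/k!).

L = (18 + 48·x + 48·x^2) + (-1 + 6·x + 24·x^2 + 16·x^3)·Dx  (order 1).
h: a_k = -8, -144, -1920, -22784, -253440, -2706432, -28098560, -285769728, -2860941312, …
ICs: h(0) = -8.

f: a_k = -1, -4, -16, -64, -256, -1024, -4096, -16384, -65536, …
f∘r: x↦r, Dx↦Dx/r' in L_f ⇒ L₀.
h=h₀': d/dx-closure on L₀ ⇒ L.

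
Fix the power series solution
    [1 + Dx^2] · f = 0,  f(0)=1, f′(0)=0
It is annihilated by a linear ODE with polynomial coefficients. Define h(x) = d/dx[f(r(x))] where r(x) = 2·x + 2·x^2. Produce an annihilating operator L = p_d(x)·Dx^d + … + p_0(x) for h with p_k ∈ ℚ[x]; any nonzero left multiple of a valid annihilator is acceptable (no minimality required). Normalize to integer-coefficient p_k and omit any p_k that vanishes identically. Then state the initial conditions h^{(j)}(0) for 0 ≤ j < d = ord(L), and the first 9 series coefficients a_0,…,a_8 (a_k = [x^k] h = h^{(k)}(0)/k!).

f: a_k = 1, 0, -1/2, 0, 1/24, 0, -1/720, 0, 1/40320, …
h₀=f(r): pull back L_f along r ⇒ L₀.
h₀' ⇒ L via d/dx closure of L₀.
L = (16 + 32·x + 96·x^2 + 128·x^3 + 64·x^4) + (-6 - 12·x)·Dx + (1 + 4·x + 4·x^2)·Dx^2  (order 2).
h: a_k = 0, -4, -12, -16/3, 40/3, 352/15, 224/15, -1664/315, -544/35, …
ICs: h(0) = 0, h′(0) = -4.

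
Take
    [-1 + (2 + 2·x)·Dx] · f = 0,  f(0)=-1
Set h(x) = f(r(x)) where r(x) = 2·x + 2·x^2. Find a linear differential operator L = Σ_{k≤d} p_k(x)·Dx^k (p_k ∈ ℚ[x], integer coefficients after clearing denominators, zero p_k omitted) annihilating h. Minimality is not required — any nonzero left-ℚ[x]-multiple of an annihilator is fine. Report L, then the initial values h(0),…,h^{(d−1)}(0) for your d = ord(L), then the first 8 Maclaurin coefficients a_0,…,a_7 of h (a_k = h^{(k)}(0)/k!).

L = (-1 - 2·x) + (1 + 2·x + 2·x^2)·Dx  (order 1).
h: a_k = -1, -1, -1/2, 1/2, -3/8, 1/8, 3/16, -7/16, …
ICs: h(0) = -1.

f: a_k = -1, -1/2, 1/8, -1/16, 5/128, -7/256, 21/1024, -33/2048, …
Substitute x→r, Dx→(1/r')Dx; clear ⇒ L₀.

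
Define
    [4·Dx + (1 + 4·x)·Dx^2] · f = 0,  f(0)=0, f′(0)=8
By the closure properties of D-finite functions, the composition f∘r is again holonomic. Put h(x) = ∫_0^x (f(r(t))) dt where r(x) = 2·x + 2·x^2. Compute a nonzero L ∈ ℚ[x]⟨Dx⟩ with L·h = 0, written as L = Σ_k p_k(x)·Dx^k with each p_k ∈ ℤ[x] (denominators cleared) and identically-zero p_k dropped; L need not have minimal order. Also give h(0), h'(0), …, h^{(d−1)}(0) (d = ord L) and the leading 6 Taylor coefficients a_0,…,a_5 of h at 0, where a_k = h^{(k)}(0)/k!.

f: a_k = 0, 8, -16, 128/3, -128, 2048/5, …
L₀ from L_f via x↦r, Dx↦r'^{-1}Dx.
Integrate: L := L₀·Dx.
L = (6 + 16·x + 16·x^2)·Dx^2 + (1 + 10·x + 24·x^2 + 16·x^3)·Dx^3  (order 3).
h: a_k = 0, 0, 8, -16, 160/3, -1088/5, …
ICs: h(0) = 0, h′(0) = 0, h′′(0) = 16.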